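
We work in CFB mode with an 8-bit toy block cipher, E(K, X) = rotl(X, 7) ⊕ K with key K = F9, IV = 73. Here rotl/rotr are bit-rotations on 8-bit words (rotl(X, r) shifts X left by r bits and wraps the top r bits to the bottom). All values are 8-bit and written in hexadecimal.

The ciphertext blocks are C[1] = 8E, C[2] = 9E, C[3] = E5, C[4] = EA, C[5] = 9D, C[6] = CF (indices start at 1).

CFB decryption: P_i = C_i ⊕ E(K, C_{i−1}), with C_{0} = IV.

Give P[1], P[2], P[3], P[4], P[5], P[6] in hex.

P[1] = CE, P[2] = 20, P[3] = 53, P[4] = E1, P[5] = 11, P[6] = F8

P[1]: E(K, 73) = 40; 8E ⊕ 40 = CE.
P[2]: E(K, 8E) = BE; 9E ⊕ BE = 20.
P[3]: E(K, 9E) = B6; E5 ⊕ B6 = 53.
P[4]: E(K, E5) = 0B; EA ⊕ 0B = E1.
P[5]: E(K, EA) = 8C; 9D ⊕ 8C = 11.
P[6]: E(K, 9D) = 37; CF ⊕ 37 = F8.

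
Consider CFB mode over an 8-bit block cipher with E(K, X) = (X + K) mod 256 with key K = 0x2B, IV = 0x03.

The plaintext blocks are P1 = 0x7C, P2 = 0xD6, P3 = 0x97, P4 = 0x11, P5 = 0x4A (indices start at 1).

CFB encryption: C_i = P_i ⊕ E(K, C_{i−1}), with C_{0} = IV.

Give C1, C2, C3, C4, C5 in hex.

C1 = 0x52, C2 = 0xAB, C3 = 0x41, C4 = 0x7D, C5 = 0xE2

C1: E(K, 0x03) = 0x2E; 0x7C ⊕ 0x2E = 0x52.
C2: E(K, 0x52) = 0x7D; 0xD6 ⊕ 0x7D = 0xAB.
C3: E(K, 0xAB) = 0xD6; 0x97 ⊕ 0xD6 = 0x41.
C4: E(K, 0x41) = 0x6C; 0x11 ⊕ 0x6C = 0x7D.
C5: E(K, 0x7D) = 0xA8; 0x4A ⊕ 0xA8 = 0xE2.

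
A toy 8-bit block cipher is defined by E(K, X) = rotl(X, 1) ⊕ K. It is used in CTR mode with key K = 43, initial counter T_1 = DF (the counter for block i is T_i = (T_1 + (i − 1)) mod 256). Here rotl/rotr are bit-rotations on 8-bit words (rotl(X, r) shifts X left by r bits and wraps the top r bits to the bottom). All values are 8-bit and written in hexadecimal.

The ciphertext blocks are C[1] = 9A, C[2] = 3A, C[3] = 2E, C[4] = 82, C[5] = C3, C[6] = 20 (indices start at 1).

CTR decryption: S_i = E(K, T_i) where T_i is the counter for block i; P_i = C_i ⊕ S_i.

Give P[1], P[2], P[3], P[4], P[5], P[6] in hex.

P[1]: T = DF, S = E(K, T) = FC; 9A ⊕ FC = 66.
P[2]: T = E0, S = E(K, T) = 82; 3A ⊕ 82 = B8.
P[3]: T = E1, S = E(K, T) = 80; 2E ⊕ 80 = AE.
P[4]: T = E2, S = E(K, T) = 86; 82 ⊕ 86 = 04.
P[5]: T = E3, S = E(K, T) = 84; C3 ⊕ 84 = 47.
P[6]: T = E4, S = E(K, T) = 8A; 20 ⊕ 8A = AA.

P[1] = 66, P[2] = B8, P[3] = AE, P[4] = 04, P[5] = 47, P[6] = AA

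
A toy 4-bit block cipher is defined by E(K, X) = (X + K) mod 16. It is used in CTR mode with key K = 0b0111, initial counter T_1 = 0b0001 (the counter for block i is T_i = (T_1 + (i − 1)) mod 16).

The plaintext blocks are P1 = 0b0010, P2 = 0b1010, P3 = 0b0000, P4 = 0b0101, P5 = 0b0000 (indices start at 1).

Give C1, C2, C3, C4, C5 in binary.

CTR encryption: S_i = E(K, T_i) where T_i is the counter for block i; C_i = P_i ⊕ S_i.
C1: T = 0b0001, S = E(K, T) = 0b1000; 0b0010 ⊕ 0b1000 = 0b1010.
C2: T = 0b0010, S = E(K, T) = 0b1001; 0b1010 ⊕ 0b1001 = 0b0011.
C3: T = 0b0011, S = E(K, T) = 0b1010; 0b0000 ⊕ 0b1010 = 0b1010.
C4: T = 0b0100, S = E(K, T) = 0b1011; 0b0101 ⊕ 0b1011 = 0b1110.
C5: T = 0b0101, S = E(K, T) = 0b1100; 0b0000 ⊕ 0b1100 = 0b1100.

C1 = 0b1010, C2 = 0b0011, C3 = 0b1010, C4 = 0b1110, C5 = 0b1100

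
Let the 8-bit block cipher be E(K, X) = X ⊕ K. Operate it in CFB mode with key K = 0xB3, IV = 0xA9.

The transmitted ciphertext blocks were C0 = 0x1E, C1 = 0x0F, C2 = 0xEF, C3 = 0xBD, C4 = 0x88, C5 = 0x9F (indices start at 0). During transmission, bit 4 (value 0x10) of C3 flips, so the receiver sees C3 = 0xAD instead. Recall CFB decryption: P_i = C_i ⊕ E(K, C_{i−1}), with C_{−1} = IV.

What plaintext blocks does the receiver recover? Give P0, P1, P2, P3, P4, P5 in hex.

P0 = 0x04, P1 = 0xA2, P2 = 0x53, P3 = 0xF1, P4 = 0x96, P5 = 0xA4

Only C3 changed, to 0xAD. In CFB, a change in C_i flips the same bit in P_i and garbles P_{i+1}. Decrypting the received ciphertext:
P0: E(K, 0xA9) = 0x1A; 0x1E ⊕ 0x1A = 0x04.
P1: E(K, 0x1E) = 0xAD; 0x0F ⊕ 0xAD = 0xA2.
P2: E(K, 0x0F) = 0xBC; 0xEF ⊕ 0xBC = 0x53.
P3: E(K, 0xEF) = 0x5C; 0xAD ⊕ 0x5C = 0xF1.
P4: E(K, 0xAD) = 0x1E; 0x88 ⊕ 0x1E = 0x96.
P5: E(K, 0x88) = 0x3B; 0x9F ⊕ 0x3B = 0xA4.
Blocks that differ from the original plaintext: P3, P4.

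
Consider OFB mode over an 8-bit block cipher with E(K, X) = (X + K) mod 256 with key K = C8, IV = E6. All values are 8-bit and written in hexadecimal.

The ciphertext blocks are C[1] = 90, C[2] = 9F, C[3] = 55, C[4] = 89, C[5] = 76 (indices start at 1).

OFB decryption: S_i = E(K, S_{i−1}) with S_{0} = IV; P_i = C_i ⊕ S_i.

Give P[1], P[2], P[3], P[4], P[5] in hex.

P[1]: S = E(K, E6) = AE; 90 ⊕ AE = 3E.
P[2]: S = E(K, AE) = 76; 9F ⊕ 76 = E9.
P[3]: S = E(K, 76) = 3E; 55 ⊕ 3E = 6B.
P[4]: S = E(K, 3E) = 06; 89 ⊕ 06 = 8F.
P[5]: S = E(K, 06) = CE; 76 ⊕ CE = B8.

P[1] = 3E, P[2] = E9, P[3] = 6B, P[4] = 8F, P[5] = B8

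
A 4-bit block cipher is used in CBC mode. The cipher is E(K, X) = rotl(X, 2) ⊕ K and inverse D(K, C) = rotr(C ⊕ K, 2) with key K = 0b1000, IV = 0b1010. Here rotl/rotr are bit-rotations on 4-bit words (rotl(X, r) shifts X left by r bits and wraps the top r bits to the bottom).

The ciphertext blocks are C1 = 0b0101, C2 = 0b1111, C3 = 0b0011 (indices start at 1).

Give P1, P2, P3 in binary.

CBC decryption: P_i = D(K, C_i) ⊕ C_{i−1}, with C_{0} = IV.
P1: D(K, 0b0101) = 0b0111; 0b0111 ⊕ 0b1010 = 0b1101.
P2: D(K, 0b1111) = 0b1101; 0b1101 ⊕ 0b0101 = 0b1000.
P3: D(K, 0b0011) = 0b1110; 0b1110 ⊕ 0b1111 = 0b0001.

P1 = 0b1101, P2 = 0b1000, P3 = 0b0001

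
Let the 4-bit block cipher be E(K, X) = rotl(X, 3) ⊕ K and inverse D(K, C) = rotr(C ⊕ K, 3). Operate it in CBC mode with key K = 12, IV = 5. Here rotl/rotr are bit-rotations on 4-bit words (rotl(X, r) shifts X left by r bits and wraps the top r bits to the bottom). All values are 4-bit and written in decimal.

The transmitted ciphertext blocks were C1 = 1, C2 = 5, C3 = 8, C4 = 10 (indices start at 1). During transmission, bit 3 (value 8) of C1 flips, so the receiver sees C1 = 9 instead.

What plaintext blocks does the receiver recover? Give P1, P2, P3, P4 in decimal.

CBC decryption: P_i = D(K, C_i) ⊕ C_{i−1}, with C_{0} = IV.
Only C1 changed, to 9. In CBC, a change in C_i garbles P_i and flips the same bit in P_{i+1}. Decrypting the received ciphertext:
P1: D(K, 9) = 10; 10 ⊕ 5 = 15.
P2: D(K, 5) = 3; 3 ⊕ 9 = 10.
P3: D(K, 8) = 8; 8 ⊕ 5 = 13.
P4: D(K, 10) = 12; 12 ⊕ 8 = 4.
Blocks that differ from the original plaintext: P1, P2.

P1 = 15, P2 = 10, P3 = 13, P4 = 4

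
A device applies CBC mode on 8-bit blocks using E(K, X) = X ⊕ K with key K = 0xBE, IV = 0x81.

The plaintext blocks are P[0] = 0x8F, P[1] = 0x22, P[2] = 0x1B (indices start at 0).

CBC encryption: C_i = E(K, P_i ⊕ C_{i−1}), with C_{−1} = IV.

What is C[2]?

C[2] = 0x89

C[0]: P[0] ⊕ 0x81 = 0x0E; E(K, 0x0E) = 0xB0.
C[1]: P[1] ⊕ 0xB0 = 0x92; E(K, 0x92) = 0x2C.
C[2]: P[2] ⊕ 0x2C = 0x37; E(K, 0x37) = 0x89.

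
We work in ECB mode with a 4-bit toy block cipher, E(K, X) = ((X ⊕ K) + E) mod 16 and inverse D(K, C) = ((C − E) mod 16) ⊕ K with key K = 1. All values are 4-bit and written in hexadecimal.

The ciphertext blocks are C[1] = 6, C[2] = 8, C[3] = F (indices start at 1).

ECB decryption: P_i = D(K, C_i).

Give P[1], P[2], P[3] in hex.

P[1]: D(K, 6) = 9.
P[2]: D(K, 8) = B.
P[3]: D(K, F) = 0.

P[1] = 9, P[2] = B, P[3] = 0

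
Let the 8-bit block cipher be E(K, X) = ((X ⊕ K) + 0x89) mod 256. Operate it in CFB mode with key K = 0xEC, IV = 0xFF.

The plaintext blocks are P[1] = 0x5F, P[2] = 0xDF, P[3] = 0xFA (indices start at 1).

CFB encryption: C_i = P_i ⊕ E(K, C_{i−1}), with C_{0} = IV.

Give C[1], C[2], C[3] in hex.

C[1]: E(K, 0xFF) = 0x9C; 0x5F ⊕ 0x9C = 0xC3.
C[2]: E(K, 0xC3) = 0xB8; 0xDF ⊕ 0xB8 = 0x67.
C[3]: E(K, 0x67) = 0x14; 0xFA ⊕ 0x14 = 0xEE.

C[1] = 0xC3, C[2] = 0x67, C[3] = 0xEE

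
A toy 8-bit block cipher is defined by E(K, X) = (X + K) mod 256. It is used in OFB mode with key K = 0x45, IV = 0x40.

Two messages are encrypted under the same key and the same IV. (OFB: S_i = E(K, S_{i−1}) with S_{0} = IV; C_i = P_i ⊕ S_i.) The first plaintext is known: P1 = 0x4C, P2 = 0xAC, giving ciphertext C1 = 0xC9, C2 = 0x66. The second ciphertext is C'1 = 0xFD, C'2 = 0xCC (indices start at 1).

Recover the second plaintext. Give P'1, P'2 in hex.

P'1 = 0x78, P'2 = 0x06

In OFB with a reused IV, both messages share the same keystream S_i, so C_i ⊕ C'_i = P_i ⊕ P'_i and thus P'_i = P_i ⊕ C_i ⊕ C'_i.
P'1: 0x4C ⊕ 0xC9 ⊕ 0xFD = 0x78.
P'2: 0xAC ⊕ 0x66 ⊕ 0xCC = 0x06.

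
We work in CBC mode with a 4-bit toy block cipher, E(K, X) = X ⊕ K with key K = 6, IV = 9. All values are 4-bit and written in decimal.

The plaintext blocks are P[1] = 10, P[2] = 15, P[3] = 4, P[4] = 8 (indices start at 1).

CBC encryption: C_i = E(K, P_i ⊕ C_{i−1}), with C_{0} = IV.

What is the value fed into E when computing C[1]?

C[1]: P[1] ⊕ 9 = 3; E(K, 3) = 5.
So the input to E for block [1] is 3.

3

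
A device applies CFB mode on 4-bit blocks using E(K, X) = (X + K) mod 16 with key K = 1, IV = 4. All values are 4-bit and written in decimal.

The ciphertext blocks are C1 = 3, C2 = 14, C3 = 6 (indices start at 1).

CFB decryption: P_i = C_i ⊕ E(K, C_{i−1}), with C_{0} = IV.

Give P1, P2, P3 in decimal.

P1: E(K, 4) = 5; 3 ⊕ 5 = 6.
P2: E(K, 3) = 4; 14 ⊕ 4 = 10.
P3: E(K, 14) = 15; 6 ⊕ 15 = 9.

P1 = 6, P2 = 10, P3 = 9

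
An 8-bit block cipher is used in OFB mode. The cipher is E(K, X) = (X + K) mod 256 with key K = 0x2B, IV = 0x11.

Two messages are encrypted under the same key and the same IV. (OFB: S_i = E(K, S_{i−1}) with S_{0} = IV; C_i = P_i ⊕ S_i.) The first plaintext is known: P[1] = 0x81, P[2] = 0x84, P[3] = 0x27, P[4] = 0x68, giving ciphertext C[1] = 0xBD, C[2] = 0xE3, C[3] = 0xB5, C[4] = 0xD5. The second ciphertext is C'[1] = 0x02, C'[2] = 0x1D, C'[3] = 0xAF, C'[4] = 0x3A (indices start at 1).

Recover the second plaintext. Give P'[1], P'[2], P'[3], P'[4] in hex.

In OFB with a reused IV, both messages share the same keystream S_i, so C_i ⊕ C'_i = P_i ⊕ P'_i and thus P'_i = P_i ⊕ C_i ⊕ C'_i.
P'[1]: 0x81 ⊕ 0xBD ⊕ 0x02 = 0x3E.
P'[2]: 0x84 ⊕ 0xE3 ⊕ 0x1D = 0x7A.
P'[3]: 0x27 ⊕ 0xB5 ⊕ 0xAF = 0x3D.
P'[4]: 0x68 ⊕ 0xD5 ⊕ 0x3A = 0x87.

P'[1] = 0x3E, P'[2] = 0x7A, P'[3] = 0x3D, P'[4] = 0x87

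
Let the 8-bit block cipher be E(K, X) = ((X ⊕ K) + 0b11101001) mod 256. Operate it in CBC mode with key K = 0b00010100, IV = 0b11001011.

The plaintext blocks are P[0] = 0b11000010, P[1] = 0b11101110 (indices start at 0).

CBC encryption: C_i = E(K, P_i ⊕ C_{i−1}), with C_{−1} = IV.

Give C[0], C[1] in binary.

C[0]: P[0] ⊕ 0b11001011 = 0b00001001; E(K, 0b00001001) = 0b00000110.
C[1]: P[1] ⊕ 0b00000110 = 0b11101000; E(K, 0b11101000) = 0b11100101.

C[0] = 0b00000110, C[1] = 0b11100101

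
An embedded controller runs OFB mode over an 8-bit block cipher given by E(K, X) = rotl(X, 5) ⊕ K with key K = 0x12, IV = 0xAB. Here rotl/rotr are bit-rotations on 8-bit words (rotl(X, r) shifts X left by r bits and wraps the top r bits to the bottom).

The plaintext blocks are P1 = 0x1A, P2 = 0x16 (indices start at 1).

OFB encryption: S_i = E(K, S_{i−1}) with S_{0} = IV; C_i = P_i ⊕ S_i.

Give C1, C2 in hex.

C1: S = E(K, 0xAB) = 0x67; 0x1A ⊕ 0x67 = 0x7D.
C2: S = E(K, 0x67) = 0xFE; 0x16 ⊕ 0xFE = 0xE8.

C1 = 0x7D, C2 = 0xE8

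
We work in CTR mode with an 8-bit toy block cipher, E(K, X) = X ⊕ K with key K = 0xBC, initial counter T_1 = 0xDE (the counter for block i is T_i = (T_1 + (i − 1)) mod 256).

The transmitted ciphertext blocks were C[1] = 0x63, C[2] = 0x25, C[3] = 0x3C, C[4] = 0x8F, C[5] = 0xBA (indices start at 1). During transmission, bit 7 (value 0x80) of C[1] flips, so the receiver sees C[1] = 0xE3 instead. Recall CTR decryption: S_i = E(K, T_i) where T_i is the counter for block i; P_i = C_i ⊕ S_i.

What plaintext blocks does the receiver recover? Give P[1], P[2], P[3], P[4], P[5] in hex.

Only C[1] changed, to 0xE3. In CTR, a change in C_i flips the same bit in P_i only; the keystream is unaffected. Decrypting the received ciphertext:
P[1]: T = 0xDE, S = E(K, T) = 0x62; 0xE3 ⊕ 0x62 = 0x81.
P[2]: T = 0xDF, S = E(K, T) = 0x63; 0x25 ⊕ 0x63 = 0x46.
P[3]: T = 0xE0, S = E(K, T) = 0x5C; 0x3C ⊕ 0x5C = 0x60.
P[4]: T = 0xE1, S = E(K, T) = 0x5D; 0x8F ⊕ 0x5D = 0xD2.
P[5]: T = 0xE2, S = E(K, T) = 0x5E; 0xBA ⊕ 0x5E = 0xE4.
Blocks that differ from the original plaintext: P[1].

P[1] = 0x81, P[2] = 0x46, P[3] = 0x60, P[4] = 0xD2, P[5] = 0xE4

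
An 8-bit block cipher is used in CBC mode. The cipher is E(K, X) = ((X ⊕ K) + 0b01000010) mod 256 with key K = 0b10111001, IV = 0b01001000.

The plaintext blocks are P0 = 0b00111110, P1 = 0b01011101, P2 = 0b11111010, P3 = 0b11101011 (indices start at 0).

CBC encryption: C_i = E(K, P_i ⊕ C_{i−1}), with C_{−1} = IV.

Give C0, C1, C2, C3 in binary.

C0: P0 ⊕ 0b01001000 = 0b01110110; E(K, 0b01110110) = 0b00010001.
C1: P1 ⊕ 0b00010001 = 0b01001100; E(K, 0b01001100) = 0b00110111.
C2: P2 ⊕ 0b00110111 = 0b11001101; E(K, 0b11001101) = 0b10110110.
C3: P3 ⊕ 0b10110110 = 0b01011101; E(K, 0b01011101) = 0b00100110.

C0 = 0b00010001, C1 = 0b00110111, C2 = 0b10110110, C3 = 0b00100110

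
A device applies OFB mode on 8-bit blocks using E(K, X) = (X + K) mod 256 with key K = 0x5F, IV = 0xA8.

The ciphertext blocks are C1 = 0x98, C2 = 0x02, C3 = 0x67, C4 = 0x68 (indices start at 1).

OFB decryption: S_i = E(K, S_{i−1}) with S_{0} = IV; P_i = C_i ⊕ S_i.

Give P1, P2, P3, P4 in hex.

P1 = 0x9F, P2 = 0x64, P3 = 0xA2, P4 = 0x4C

P1: S = E(K, 0xA8) = 0x07; 0x98 ⊕ 0x07 = 0x9F.
P2: S = E(K, 0x07) = 0x66; 0x02 ⊕ 0x66 = 0x64.
P3: S = E(K, 0x66) = 0xC5; 0x67 ⊕ 0xC5 = 0xA2.
P4: S = E(K, 0xC5) = 0x24; 0x68 ⊕ 0x24 = 0x4C.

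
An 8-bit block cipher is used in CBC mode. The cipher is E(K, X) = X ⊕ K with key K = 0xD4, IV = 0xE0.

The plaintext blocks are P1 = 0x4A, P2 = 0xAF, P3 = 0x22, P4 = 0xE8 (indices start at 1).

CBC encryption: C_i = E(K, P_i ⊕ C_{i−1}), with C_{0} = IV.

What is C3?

C1: P1 ⊕ 0xE0 = 0xAA; E(K, 0xAA) = 0x7E.
C2: P2 ⊕ 0x7E = 0xD1; E(K, 0xD1) = 0x05.
C3: P3 ⊕ 0x05 = 0x27; E(K, 0x27) = 0xF3.

C3 = 0xF3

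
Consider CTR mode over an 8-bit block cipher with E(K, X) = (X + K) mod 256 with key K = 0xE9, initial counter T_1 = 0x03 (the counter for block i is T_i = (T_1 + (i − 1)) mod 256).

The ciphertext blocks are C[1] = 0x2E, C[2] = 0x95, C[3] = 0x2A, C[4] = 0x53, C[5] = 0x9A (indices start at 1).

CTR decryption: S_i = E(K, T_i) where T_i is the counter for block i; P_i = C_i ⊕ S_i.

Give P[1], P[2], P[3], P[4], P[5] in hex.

P[1]: T = 0x03, S = E(K, T) = 0xEC; 0x2E ⊕ 0xEC = 0xC2.
P[2]: T = 0x04, S = E(K, T) = 0xED; 0x95 ⊕ 0xED = 0x78.
P[3]: T = 0x05, S = E(K, T) = 0xEE; 0x2A ⊕ 0xEE = 0xC4.
P[4]: T = 0x06, S = E(K, T) = 0xEF; 0x53 ⊕ 0xEF = 0xBC.
P[5]: T = 0x07, S = E(K, T) = 0xF0; 0x9A ⊕ 0xF0 = 0x6A.

P[1] = 0xC2, P[2] = 0x78, P[3] = 0xC4, P[4] = 0xBC, P[5] = 0x6A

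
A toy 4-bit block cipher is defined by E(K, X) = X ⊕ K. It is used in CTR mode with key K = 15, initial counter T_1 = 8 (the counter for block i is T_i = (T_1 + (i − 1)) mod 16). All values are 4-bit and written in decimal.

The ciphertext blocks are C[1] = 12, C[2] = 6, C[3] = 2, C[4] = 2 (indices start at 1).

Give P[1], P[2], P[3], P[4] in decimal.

P[1] = 11, P[2] = 0, P[3] = 7, P[4] = 6

CTR decryption: S_i = E(K, T_i) where T_i is the counter for block i; P_i = C_i ⊕ S_i.
P[1]: T = 8, S = E(K, T) = 7; 12 ⊕ 7 = 11.
P[2]: T = 9, S = E(K, T) = 6; 6 ⊕ 6 = 0.
P[3]: T = 10, S = E(K, T) = 5; 2 ⊕ 5 = 7.
P[4]: T = 11, S = E(K, T) = 4; 2 ⊕ 4 = 6.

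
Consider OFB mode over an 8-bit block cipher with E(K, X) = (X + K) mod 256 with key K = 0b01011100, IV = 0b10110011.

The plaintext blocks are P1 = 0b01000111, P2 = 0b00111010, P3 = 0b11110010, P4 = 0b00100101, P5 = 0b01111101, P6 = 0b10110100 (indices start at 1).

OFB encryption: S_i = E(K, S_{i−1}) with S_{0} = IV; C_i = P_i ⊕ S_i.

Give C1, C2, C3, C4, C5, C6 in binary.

C1: S = E(K, 0b10110011) = 0b00001111; 0b01000111 ⊕ 0b00001111 = 0b01001000.
C2: S = E(K, 0b00001111) = 0b01101011; 0b00111010 ⊕ 0b01101011 = 0b01010001.
C3: S = E(K, 0b01101011) = 0b11000111; 0b11110010 ⊕ 0b11000111 = 0b00110101.
C4: S = E(K, 0b11000111) = 0b00100011; 0b00100101 ⊕ 0b00100011 = 0b00000110.
C5: S = E(K, 0b00100011) = 0b01111111; 0b01111101 ⊕ 0b01111111 = 0b00000010.
C6: S = E(K, 0b01111111) = 0b11011011; 0b10110100 ⊕ 0b11011011 = 0b01101111.

C1 = 0b01001000, C2 = 0b01010001, C3 = 0b00110101, C4 = 0b00000110, C5 = 0b00000010, C6 = 0b01101111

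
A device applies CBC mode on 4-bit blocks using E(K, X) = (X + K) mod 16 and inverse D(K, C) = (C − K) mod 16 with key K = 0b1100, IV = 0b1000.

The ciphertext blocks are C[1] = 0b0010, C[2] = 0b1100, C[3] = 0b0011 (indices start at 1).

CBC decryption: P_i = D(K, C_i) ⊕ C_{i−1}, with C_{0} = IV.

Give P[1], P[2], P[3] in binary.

P[1] = 0b1110, P[2] = 0b0010, P[3] = 0b1011

P[1]: D(K, 0b0010) = 0b0110; 0b0110 ⊕ 0b1000 = 0b1110.
P[2]: D(K, 0b1100) = 0b0000; 0b0000 ⊕ 0b0010 = 0b0010.
P[3]: D(K, 0b0011) = 0b0111; 0b0111 ⊕ 0b1100 = 0b1011.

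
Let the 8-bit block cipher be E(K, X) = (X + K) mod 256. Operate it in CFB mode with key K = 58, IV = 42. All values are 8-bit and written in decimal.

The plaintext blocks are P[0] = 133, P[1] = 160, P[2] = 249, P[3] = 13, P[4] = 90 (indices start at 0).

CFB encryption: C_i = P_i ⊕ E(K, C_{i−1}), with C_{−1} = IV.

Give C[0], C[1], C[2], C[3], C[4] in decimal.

C[0] = 225, C[1] = 187, C[2] = 12, C[3] = 75, C[4] = 223

C[0]: E(K, 42) = 100; 133 ⊕ 100 = 225.
C[1]: E(K, 225) = 27; 160 ⊕ 27 = 187.
C[2]: E(K, 187) = 245; 249 ⊕ 245 = 12.
C[3]: E(K, 12) = 70; 13 ⊕ 70 = 75.
C[4]: E(K, 75) = 133; 90 ⊕ 133 = 223.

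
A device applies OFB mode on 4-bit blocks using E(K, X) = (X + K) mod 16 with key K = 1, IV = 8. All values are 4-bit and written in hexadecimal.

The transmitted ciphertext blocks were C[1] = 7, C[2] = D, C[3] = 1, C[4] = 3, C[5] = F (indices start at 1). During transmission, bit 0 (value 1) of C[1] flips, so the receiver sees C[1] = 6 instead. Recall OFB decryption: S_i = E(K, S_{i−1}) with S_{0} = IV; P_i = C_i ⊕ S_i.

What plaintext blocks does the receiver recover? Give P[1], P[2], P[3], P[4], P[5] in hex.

P[1] = F, P[2] = 7, P[3] = A, P[4] = F, P[5] = 2

Only C[1] changed, to 6. In OFB, a change in C_i flips the same bit in P_i only; the keystream is unaffected. Decrypting the received ciphertext:
P[1]: S = E(K, 8) = 9; 6 ⊕ 9 = F.
P[2]: S = E(K, 9) = A; D ⊕ A = 7.
P[3]: S = E(K, A) = B; 1 ⊕ B = A.
P[4]: S = E(K, B) = C; 3 ⊕ C = F.
P[5]: S = E(K, C) = D; F ⊕ D = 2.
Blocks that differ from the original plaintext: P[1].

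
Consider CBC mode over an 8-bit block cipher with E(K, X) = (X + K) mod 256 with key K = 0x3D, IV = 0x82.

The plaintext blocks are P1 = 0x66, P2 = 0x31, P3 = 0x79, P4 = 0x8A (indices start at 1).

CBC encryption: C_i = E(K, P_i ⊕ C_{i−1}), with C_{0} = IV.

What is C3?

C3 = 0x71

C1: P1 ⊕ 0x82 = 0xE4; E(K, 0xE4) = 0x21.
C2: P2 ⊕ 0x21 = 0x10; E(K, 0x10) = 0x4D.
C3: P3 ⊕ 0x4D = 0x34; E(K, 0x34) = 0x71.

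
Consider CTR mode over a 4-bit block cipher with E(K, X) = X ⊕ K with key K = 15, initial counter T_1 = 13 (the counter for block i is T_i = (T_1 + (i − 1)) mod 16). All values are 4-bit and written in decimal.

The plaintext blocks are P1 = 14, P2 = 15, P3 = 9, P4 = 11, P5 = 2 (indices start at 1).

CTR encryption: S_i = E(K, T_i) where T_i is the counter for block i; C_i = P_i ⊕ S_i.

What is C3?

C3 = 9

C1: T = 13, S = E(K, T) = 2; 14 ⊕ 2 = 12.
C2: T = 14, S = E(K, T) = 1; 15 ⊕ 1 = 14.
C3: T = 15, S = E(K, T) = 0; 9 ⊕ 0 = 9.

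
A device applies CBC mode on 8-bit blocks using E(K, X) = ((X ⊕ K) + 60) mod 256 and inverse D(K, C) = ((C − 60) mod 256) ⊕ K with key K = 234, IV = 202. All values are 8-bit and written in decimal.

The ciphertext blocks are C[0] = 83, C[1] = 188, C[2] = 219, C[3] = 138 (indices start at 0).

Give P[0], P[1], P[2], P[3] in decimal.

CBC decryption: P_i = D(K, C_i) ⊕ C_{i−1}, with C_{−1} = IV.
P[0]: D(K, 83) = 253; 253 ⊕ 202 = 55.
P[1]: D(K, 188) = 106; 106 ⊕ 83 = 57.
P[2]: D(K, 219) = 117; 117 ⊕ 188 = 201.
P[3]: D(K, 138) = 164; 164 ⊕ 219 = 127.

P[0] = 55, P[1] = 57, P[2] = 201, P[3] = 127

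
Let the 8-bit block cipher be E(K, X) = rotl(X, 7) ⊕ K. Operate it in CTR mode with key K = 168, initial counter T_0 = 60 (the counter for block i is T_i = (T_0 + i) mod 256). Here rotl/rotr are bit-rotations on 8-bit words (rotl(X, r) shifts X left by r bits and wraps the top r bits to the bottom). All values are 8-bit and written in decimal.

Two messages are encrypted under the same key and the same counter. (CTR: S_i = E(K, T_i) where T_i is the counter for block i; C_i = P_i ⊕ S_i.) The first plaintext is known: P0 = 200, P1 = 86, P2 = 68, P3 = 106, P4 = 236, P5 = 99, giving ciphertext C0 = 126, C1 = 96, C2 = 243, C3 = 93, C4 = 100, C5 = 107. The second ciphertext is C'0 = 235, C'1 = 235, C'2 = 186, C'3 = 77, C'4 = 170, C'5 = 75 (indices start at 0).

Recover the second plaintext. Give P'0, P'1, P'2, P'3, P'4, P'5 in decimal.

In CTR with a reused counter, both messages share the same keystream S_i, so C_i ⊕ C'_i = P_i ⊕ P'_i and thus P'_i = P_i ⊕ C_i ⊕ C'_i.
P'0: 200 ⊕ 126 ⊕ 235 = 93.
P'1: 86 ⊕ 96 ⊕ 235 = 221.
P'2: 68 ⊕ 243 ⊕ 186 = 13.
P'3: 106 ⊕ 93 ⊕ 77 = 122.
P'4: 236 ⊕ 100 ⊕ 170 = 34.
P'5: 99 ⊕ 107 ⊕ 75 = 67.

P'0 = 93, P'1 = 221, P'2 = 13, P'3 = 122, P'4 = 34, P'5 = 67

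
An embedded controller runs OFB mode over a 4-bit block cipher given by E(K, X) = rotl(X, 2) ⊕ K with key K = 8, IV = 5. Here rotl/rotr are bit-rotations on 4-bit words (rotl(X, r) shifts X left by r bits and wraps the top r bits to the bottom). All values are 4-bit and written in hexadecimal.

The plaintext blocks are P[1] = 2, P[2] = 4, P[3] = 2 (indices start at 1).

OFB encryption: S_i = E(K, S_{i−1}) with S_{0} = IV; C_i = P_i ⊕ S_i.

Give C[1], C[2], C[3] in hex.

C[1] = F, C[2] = B, C[3] = 5

C[1]: S = E(K, 5) = D; 2 ⊕ D = F.
C[2]: S = E(K, D) = F; 4 ⊕ F = B.
C[3]: S = E(K, F) = 7; 2 ⊕ 7 = 5.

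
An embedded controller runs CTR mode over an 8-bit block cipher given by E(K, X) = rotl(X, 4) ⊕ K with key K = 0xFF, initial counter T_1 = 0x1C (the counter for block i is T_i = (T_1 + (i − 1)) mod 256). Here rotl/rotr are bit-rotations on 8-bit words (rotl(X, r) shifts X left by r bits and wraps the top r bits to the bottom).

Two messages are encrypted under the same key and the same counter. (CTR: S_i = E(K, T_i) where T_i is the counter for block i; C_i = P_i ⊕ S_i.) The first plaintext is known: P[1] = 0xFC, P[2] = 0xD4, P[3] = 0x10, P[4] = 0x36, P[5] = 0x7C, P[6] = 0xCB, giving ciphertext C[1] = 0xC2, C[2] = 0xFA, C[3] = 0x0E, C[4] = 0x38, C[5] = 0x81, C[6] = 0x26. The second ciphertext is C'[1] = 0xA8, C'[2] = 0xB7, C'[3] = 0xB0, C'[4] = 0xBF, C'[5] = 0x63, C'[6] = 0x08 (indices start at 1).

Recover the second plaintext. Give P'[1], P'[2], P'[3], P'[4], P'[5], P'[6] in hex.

In CTR with a reused counter, both messages share the same keystream S_i, so C_i ⊕ C'_i = P_i ⊕ P'_i and thus P'_i = P_i ⊕ C_i ⊕ C'_i.
P'[1]: 0xFC ⊕ 0xC2 ⊕ 0xA8 = 0x96.
P'[2]: 0xD4 ⊕ 0xFA ⊕ 0xB7 = 0x99.
P'[3]: 0x10 ⊕ 0x0E ⊕ 0xB0 = 0xAE.
P'[4]: 0x36 ⊕ 0x38 ⊕ 0xBF = 0xB1.
P'[5]: 0x7C ⊕ 0x81 ⊕ 0x63 = 0x9E.
P'[6]: 0xCB ⊕ 0x26 ⊕ 0x08 = 0xE5.

P'[1] = 0x96, P'[2] = 0x99, P'[3] = 0xAE, P'[4] = 0xB1, P'[5] = 0x9E, P'[6] = 0xE5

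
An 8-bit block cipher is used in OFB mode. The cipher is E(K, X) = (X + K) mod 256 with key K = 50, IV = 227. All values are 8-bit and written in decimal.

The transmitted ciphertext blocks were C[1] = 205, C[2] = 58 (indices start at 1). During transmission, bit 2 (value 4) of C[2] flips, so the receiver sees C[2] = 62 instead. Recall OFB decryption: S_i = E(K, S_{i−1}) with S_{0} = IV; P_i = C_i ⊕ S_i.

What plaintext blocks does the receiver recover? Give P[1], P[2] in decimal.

P[1] = 216, P[2] = 121

Only C[2] changed, to 62. In OFB, a change in C_i flips the same bit in P_i only; the keystream is unaffected. Decrypting the received ciphertext:
P[1]: S = E(K, 227) = 21; 205 ⊕ 21 = 216.
P[2]: S = E(K, 21) = 71; 62 ⊕ 71 = 121.
Blocks that differ from the original plaintext: P[2].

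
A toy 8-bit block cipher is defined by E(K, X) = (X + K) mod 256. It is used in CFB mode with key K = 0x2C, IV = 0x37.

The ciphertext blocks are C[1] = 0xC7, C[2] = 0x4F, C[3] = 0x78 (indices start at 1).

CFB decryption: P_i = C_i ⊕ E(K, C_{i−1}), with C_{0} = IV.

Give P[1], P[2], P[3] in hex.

P[1]: E(K, 0x37) = 0x63; 0xC7 ⊕ 0x63 = 0xA4.
P[2]: E(K, 0xC7) = 0xF3; 0x4F ⊕ 0xF3 = 0xBC.
P[3]: E(K, 0x4F) = 0x7B; 0x78 ⊕ 0x7B = 0x03.

P[1] = 0xA4, P[2] = 0xBC, P[3] = 0x03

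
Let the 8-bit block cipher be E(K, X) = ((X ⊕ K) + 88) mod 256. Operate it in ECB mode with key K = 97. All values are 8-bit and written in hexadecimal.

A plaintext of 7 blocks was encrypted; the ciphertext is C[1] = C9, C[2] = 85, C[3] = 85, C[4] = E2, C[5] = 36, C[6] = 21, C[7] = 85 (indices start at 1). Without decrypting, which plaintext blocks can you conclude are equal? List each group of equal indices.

P[2] = P[3] = P[7]

ECB encrypts each block independently with the same key, so equal ciphertext blocks imply equal plaintext blocks.
C[2] = C[3] = C[7] = 85, so P[2] = P[3] = P[7].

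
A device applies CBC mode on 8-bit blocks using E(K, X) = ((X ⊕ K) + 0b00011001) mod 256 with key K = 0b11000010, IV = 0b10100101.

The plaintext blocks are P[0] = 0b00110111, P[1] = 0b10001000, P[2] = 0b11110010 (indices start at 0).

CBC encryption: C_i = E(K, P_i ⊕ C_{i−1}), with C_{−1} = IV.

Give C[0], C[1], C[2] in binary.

C[0] = 0b01101001, C[1] = 0b00111100, C[2] = 0b00100101

C[0]: P[0] ⊕ 0b10100101 = 0b10010010; E(K, 0b10010010) = 0b01101001.
C[1]: P[1] ⊕ 0b01101001 = 0b11100001; E(K, 0b11100001) = 0b00111100.
C[2]: P[2] ⊕ 0b00111100 = 0b11001110; E(K, 0b11001110) = 0b00100101.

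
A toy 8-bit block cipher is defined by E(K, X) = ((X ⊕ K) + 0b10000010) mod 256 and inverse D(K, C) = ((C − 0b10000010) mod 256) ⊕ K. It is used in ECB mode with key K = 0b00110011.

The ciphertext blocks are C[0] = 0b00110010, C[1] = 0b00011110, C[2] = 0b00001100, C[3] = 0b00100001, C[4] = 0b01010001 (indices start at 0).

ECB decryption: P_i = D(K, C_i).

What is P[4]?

P[4]: D(K, 0b01010001) = 0b11111100.

P[4] = 0b11111100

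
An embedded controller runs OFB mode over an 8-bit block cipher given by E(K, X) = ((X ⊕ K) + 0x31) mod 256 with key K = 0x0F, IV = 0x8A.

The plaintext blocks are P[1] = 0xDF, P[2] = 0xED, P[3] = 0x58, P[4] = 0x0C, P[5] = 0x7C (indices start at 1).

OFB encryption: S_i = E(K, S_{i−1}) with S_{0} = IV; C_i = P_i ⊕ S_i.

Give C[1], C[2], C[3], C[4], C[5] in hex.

C[1]: S = E(K, 0x8A) = 0xB6; 0xDF ⊕ 0xB6 = 0x69.
C[2]: S = E(K, 0xB6) = 0xEA; 0xED ⊕ 0xEA = 0x07.
C[3]: S = E(K, 0xEA) = 0x16; 0x58 ⊕ 0x16 = 0x4E.
C[4]: S = E(K, 0x16) = 0x4A; 0x0C ⊕ 0x4A = 0x46.
C[5]: S = E(K, 0x4A) = 0x76; 0x7C ⊕ 0x76 = 0x0A.

C[1] = 0x69, C[2] = 0x07, C[3] = 0x4E, C[4] = 0x46, C[5] = 0x0A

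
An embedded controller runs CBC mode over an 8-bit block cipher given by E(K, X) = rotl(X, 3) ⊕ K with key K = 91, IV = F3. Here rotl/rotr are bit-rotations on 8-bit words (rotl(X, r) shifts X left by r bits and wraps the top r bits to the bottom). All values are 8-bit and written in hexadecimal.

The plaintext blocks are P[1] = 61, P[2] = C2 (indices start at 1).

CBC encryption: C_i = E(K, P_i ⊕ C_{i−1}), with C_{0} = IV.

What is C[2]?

C[2] = AF

C[1]: P[1] ⊕ F3 = 92; E(K, 92) = 05.
C[2]: P[2] ⊕ 05 = C7; E(K, C7) = AF.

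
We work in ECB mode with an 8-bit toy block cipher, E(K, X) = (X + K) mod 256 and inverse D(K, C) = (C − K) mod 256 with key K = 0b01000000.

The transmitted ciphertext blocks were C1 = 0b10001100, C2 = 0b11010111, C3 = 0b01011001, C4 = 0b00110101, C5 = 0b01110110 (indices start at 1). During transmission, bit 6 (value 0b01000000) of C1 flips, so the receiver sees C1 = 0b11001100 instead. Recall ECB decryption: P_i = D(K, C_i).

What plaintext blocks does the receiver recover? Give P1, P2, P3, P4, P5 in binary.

P1 = 0b10001100, P2 = 0b10010111, P3 = 0b00011001, P4 = 0b11110101, P5 = 0b00110110

Only C1 changed, to 0b11001100. In ECB, a change in C_i affects only P_i. Decrypting the received ciphertext:
P1: D(K, 0b11001100) = 0b10001100.
P2: D(K, 0b11010111) = 0b10010111.
P3: D(K, 0b01011001) = 0b00011001.
P4: D(K, 0b00110101) = 0b11110101.
P5: D(K, 0b01110110) = 0b00110110.
Blocks that differ from the original plaintext: P1.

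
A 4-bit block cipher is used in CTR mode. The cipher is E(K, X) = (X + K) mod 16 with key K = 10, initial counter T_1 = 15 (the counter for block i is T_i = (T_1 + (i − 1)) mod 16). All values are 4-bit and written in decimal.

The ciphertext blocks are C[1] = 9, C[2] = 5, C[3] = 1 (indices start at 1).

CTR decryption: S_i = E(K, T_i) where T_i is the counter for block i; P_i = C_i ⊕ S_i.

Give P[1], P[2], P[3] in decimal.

P[1]: T = 15, S = E(K, T) = 9; 9 ⊕ 9 = 0.
P[2]: T = 0, S = E(K, T) = 10; 5 ⊕ 10 = 15.
P[3]: T = 1, S = E(K, T) = 11; 1 ⊕ 11 = 10.

P[1] = 0, P[2] = 15, P[3] = 10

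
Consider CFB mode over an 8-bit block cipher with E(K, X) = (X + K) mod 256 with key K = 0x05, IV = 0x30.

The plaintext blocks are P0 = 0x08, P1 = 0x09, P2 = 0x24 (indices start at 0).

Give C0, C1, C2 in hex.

CFB encryption: C_i = P_i ⊕ E(K, C_{i−1}), with C_{−1} = IV.
C0: E(K, 0x30) = 0x35; 0x08 ⊕ 0x35 = 0x3D.
C1: E(K, 0x3D) = 0x42; 0x09 ⊕ 0x42 = 0x4B.
C2: E(K, 0x4B) = 0x50; 0x24 ⊕ 0x50 = 0x74.

C0 = 0x3D, C1 = 0x4B, C2 = 0x74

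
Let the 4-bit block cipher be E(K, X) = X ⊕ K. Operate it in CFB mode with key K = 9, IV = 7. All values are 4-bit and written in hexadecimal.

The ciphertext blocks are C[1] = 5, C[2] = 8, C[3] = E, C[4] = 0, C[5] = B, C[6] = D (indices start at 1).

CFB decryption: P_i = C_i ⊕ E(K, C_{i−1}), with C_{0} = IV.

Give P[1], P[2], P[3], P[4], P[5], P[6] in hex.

P[1]: E(K, 7) = E; 5 ⊕ E = B.
P[2]: E(K, 5) = C; 8 ⊕ C = 4.
P[3]: E(K, 8) = 1; E ⊕ 1 = F.
P[4]: E(K, E) = 7; 0 ⊕ 7 = 7.
P[5]: E(K, 0) = 9; B ⊕ 9 = 2.
P[6]: E(K, B) = 2; D ⊕ 2 = F.

P[1] = B, P[2] = 4, P[3] = F, P[4] = 7, P[5] = 2, P[6] = F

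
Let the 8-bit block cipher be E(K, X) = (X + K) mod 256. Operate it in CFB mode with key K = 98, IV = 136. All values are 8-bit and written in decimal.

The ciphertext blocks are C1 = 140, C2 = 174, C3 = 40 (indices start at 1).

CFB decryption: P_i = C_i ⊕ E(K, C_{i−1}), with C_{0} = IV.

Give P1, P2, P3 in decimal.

P1: E(K, 136) = 234; 140 ⊕ 234 = 102.
P2: E(K, 140) = 238; 174 ⊕ 238 = 64.
P3: E(K, 174) = 16; 40 ⊕ 16 = 56.

P1 = 102, P2 = 64, P3 = 56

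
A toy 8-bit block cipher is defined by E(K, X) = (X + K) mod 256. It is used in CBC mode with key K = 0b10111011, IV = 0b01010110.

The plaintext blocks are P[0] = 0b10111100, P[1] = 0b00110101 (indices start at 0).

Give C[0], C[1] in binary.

C[0] = 0b10100101, C[1] = 0b01001011

CBC encryption: C_i = E(K, P_i ⊕ C_{i−1}), with C_{−1} = IV.
C[0]: P[0] ⊕ 0b01010110 = 0b11101010; E(K, 0b11101010) = 0b10100101.
C[1]: P[1] ⊕ 0b10100101 = 0b10010000; E(K, 0b10010000) = 0b01001011.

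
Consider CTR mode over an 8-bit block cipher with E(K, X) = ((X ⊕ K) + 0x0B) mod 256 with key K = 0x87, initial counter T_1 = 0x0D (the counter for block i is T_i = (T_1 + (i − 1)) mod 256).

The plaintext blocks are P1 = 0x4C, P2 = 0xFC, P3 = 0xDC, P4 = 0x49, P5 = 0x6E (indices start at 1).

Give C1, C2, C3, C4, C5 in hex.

C1 = 0xD9, C2 = 0x68, C3 = 0x4F, C4 = 0xEB, C5 = 0xCF

CTR encryption: S_i = E(K, T_i) where T_i is the counter for block i; C_i = P_i ⊕ S_i.
C1: T = 0x0D, S = E(K, T) = 0x95; 0x4C ⊕ 0x95 = 0xD9.
C2: T = 0x0E, S = E(K, T) = 0x94; 0xFC ⊕ 0x94 = 0x68.
C3: T = 0x0F, S = E(K, T) = 0x93; 0xDC ⊕ 0x93 = 0x4F.
C4: T = 0x10, S = E(K, T) = 0xA2; 0x49 ⊕ 0xA2 = 0xEB.
C5: T = 0x11, S = E(K, T) = 0xA1; 0x6E ⊕ 0xA1 = 0xCF.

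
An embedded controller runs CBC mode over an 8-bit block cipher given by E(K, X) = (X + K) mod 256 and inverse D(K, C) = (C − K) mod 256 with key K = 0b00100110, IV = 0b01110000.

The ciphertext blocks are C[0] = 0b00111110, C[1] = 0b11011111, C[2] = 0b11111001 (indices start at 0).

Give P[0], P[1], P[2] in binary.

P[0] = 0b01101000, P[1] = 0b10000111, P[2] = 0b00001100

CBC decryption: P_i = D(K, C_i) ⊕ C_{i−1}, with C_{−1} = IV.
P[0]: D(K, 0b00111110) = 0b00011000; 0b00011000 ⊕ 0b01110000 = 0b01101000.
P[1]: D(K, 0b11011111) = 0b10111001; 0b10111001 ⊕ 0b00111110 = 0b10000111.
P[2]: D(K, 0b11111001) = 0b11010011; 0b11010011 ⊕ 0b11011111 = 0b00001100.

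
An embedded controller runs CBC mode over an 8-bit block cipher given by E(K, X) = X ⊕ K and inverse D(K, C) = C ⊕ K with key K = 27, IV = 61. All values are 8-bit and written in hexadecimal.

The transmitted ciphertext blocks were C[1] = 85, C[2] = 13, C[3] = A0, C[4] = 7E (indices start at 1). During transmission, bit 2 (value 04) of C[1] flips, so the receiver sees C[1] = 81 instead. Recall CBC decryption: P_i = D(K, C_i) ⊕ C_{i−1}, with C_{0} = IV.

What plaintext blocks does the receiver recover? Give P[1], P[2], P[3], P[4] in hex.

Only C[1] changed, to 81. In CBC, a change in C_i garbles P_i and flips the same bit in P_{i+1}. Decrypting the received ciphertext:
P[1]: D(K, 81) = A6; A6 ⊕ 61 = C7.
P[2]: D(K, 13) = 34; 34 ⊕ 81 = B5.
P[3]: D(K, A0) = 87; 87 ⊕ 13 = 94.
P[4]: D(K, 7E) = 59; 59 ⊕ A0 = F9.
Blocks that differ from the original plaintext: P[1], P[2].

P[1] = C7, P[2] = B5, P[3] = 94, P[4] = F9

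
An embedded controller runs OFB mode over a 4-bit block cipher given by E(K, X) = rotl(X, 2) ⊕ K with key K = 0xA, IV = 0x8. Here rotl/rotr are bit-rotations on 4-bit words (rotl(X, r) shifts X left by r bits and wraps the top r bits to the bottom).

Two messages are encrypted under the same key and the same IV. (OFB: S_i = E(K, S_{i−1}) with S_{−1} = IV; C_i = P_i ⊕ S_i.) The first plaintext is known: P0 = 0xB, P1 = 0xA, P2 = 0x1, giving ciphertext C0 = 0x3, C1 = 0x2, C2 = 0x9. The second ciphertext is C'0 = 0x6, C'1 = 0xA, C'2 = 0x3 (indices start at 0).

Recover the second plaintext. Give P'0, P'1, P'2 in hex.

In OFB with a reused IV, both messages share the same keystream S_i, so C_i ⊕ C'_i = P_i ⊕ P'_i and thus P'_i = P_i ⊕ C_i ⊕ C'_i.
P'0: 0xB ⊕ 0x3 ⊕ 0x6 = 0xE.
P'1: 0xA ⊕ 0x2 ⊕ 0xA = 0x2.
P'2: 0x1 ⊕ 0x9 ⊕ 0x3 = 0xB.

P'0 = 0xE, P'1 = 0x2, P'2 = 0xB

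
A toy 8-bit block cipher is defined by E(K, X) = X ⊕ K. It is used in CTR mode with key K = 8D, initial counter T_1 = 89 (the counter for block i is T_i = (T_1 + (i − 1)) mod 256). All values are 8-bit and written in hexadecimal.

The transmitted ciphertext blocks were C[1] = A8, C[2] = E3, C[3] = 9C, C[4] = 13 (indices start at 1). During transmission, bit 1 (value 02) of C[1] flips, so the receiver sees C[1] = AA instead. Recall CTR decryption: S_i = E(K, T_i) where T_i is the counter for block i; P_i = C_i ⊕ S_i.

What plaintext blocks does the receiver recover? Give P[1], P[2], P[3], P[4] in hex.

Only C[1] changed, to AA. In CTR, a change in C_i flips the same bit in P_i only; the keystream is unaffected. Decrypting the received ciphertext:
P[1]: T = 89, S = E(K, T) = 04; AA ⊕ 04 = AE.
P[2]: T = 8A, S = E(K, T) = 07; E3 ⊕ 07 = E4.
P[3]: T = 8B, S = E(K, T) = 06; 9C ⊕ 06 = 9A.
P[4]: T = 8C, S = E(K, T) = 01; 13 ⊕ 01 = 12.
Blocks that differ from the original plaintext: P[1].

P[1] = AE, P[2] = E4, P[3] = 9A, P[4] = 12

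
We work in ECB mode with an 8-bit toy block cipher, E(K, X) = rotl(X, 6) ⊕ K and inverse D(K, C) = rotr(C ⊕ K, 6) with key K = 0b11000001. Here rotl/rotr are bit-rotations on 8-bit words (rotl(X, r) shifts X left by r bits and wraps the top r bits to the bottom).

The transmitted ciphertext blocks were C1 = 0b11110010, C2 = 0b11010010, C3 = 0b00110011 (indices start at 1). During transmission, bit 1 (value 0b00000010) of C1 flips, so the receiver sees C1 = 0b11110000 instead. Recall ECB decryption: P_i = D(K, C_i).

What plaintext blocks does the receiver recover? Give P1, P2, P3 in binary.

Only C1 changed, to 0b11110000. In ECB, a change in C_i affects only P_i. Decrypting the received ciphertext:
P1: D(K, 0b11110000) = 0b11000100.
P2: D(K, 0b11010010) = 0b01001100.
P3: D(K, 0b00110011) = 0b11001011.
Blocks that differ from the original plaintext: P1.

P1 = 0b11000100, P2 = 0b01001100, P3 = 0b11001011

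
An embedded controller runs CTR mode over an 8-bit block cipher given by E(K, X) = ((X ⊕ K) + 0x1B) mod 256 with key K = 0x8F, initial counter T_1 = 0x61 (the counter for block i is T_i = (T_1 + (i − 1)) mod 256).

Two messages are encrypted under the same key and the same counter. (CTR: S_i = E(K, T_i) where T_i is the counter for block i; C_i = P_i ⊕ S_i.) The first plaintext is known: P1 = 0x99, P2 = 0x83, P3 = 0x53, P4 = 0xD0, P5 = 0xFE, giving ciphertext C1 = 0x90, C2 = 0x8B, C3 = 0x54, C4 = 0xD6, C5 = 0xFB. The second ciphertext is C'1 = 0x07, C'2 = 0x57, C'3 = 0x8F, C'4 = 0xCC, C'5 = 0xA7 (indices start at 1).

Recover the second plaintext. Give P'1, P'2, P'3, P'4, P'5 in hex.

P'1 = 0x0E, P'2 = 0x5F, P'3 = 0x88, P'4 = 0xCA, P'5 = 0xA2

In CTR with a reused counter, both messages share the same keystream S_i, so C_i ⊕ C'_i = P_i ⊕ P'_i and thus P'_i = P_i ⊕ C_i ⊕ C'_i.
P'1: 0x99 ⊕ 0x90 ⊕ 0x07 = 0x0E.
P'2: 0x83 ⊕ 0x8B ⊕ 0x57 = 0x5F.
P'3: 0x53 ⊕ 0x54 ⊕ 0x8F = 0x88.
P'4: 0xD0 ⊕ 0xD6 ⊕ 0xCC = 0xCA.
P'5: 0xFE ⊕ 0xFB ⊕ 0xA7 = 0xA2.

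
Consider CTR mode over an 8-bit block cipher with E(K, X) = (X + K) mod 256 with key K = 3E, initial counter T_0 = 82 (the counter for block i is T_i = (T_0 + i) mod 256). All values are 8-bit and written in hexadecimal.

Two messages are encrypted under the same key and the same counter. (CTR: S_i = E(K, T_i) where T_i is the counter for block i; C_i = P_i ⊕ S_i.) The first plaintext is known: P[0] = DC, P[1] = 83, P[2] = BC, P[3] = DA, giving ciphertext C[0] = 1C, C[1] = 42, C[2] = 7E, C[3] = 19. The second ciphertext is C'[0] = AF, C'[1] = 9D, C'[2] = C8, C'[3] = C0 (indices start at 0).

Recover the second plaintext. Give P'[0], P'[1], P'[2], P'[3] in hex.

P'[0] = 6F, P'[1] = 5C, P'[2] = 0A, P'[3] = 03

In CTR with a reused counter, both messages share the same keystream S_i, so C_i ⊕ C'_i = P_i ⊕ P'_i and thus P'_i = P_i ⊕ C_i ⊕ C'_i.
P'[0]: DC ⊕ 1C ⊕ AF = 6F.
P'[1]: 83 ⊕ 42 ⊕ 9D = 5C.
P'[2]: BC ⊕ 7E ⊕ C8 = 0A.
P'[3]: DA ⊕ 19 ⊕ C0 = 03.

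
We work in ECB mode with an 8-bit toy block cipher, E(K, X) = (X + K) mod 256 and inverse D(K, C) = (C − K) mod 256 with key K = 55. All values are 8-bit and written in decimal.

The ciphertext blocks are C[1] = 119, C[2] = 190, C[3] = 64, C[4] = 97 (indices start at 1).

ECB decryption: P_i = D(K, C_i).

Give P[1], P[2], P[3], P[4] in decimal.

P[1] = 64, P[2] = 135, P[3] = 9, P[4] = 42

P[1]: D(K, 119) = 64.
P[2]: D(K, 190) = 135.
P[3]: D(K, 64) = 9.
P[4]: D(K, 97) = 42.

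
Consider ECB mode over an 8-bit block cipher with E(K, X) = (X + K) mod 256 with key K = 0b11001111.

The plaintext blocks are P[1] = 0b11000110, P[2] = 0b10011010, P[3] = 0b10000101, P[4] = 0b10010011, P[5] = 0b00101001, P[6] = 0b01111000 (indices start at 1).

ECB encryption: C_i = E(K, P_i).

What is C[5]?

C[5]: E(K, 0b00101001) = 0b11111000.

C[5] = 0b11111000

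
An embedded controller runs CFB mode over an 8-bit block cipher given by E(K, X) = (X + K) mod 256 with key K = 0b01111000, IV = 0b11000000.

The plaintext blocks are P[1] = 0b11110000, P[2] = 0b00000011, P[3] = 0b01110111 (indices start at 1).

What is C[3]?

CFB encryption: C_i = P_i ⊕ E(K, C_{i−1}), with C_{0} = IV.
C[1]: E(K, 0b11000000) = 0b00111000; 0b11110000 ⊕ 0b00111000 = 0b11001000.
C[2]: E(K, 0b11001000) = 0b01000000; 0b00000011 ⊕ 0b01000000 = 0b01000011.
C[3]: E(K, 0b01000011) = 0b10111011; 0b01110111 ⊕ 0b10111011 = 0b11001100.

C[3] = 0b11001100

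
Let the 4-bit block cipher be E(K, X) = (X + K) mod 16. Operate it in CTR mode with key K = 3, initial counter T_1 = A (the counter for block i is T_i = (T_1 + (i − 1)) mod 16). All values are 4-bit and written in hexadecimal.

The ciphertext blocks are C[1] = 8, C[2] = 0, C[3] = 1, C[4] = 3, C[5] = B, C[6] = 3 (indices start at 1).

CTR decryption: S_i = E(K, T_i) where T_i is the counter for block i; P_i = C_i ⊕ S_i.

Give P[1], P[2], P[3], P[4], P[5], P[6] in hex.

P[1] = 5, P[2] = E, P[3] = E, P[4] = 3, P[5] = A, P[6] = 1

P[1]: T = A, S = E(K, T) = D; 8 ⊕ D = 5.
P[2]: T = B, S = E(K, T) = E; 0 ⊕ E = E.
P[3]: T = C, S = E(K, T) = F; 1 ⊕ F = E.
P[4]: T = D, S = E(K, T) = 0; 3 ⊕ 0 = 3.
P[5]: T = E, S = E(K, T) = 1; B ⊕ 1 = A.
P[6]: T = F, S = E(K, T) = 2; 3 ⊕ 2 = 1.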